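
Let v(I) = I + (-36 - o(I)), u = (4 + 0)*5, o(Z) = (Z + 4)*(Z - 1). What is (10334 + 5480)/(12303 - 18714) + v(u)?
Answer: -3041806/6411 ≈ -474.47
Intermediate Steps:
o(Z) = (-1 + Z)*(4 + Z) (o(Z) = (4 + Z)*(-1 + Z) = (-1 + Z)*(4 + Z))
u = 20 (u = 4*5 = 20)
v(I) = -32 - I**2 - 2*I (v(I) = I + (-36 - (-4 + I**2 + 3*I)) = I + (-36 + (4 - I**2 - 3*I)) = I + (-32 - I**2 - 3*I) = -32 - I**2 - 2*I)
(10334 + 5480)/(12303 - 18714) + v(u) = (10334 + 5480)/(12303 - 18714) + (-32 - 1*20**2 - 2*20) = 15814/(-6411) + (-32 - 1*400 - 40) = 15814*(-1/6411) + (-32 - 400 - 40) = -15814/6411 - 472 = -3041806/6411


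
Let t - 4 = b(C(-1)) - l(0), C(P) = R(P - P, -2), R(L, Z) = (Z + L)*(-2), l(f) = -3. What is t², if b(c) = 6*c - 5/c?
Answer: 14161/16 ≈ 885.06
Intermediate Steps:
R(L, Z) = -2*L - 2*Z (R(L, Z) = (L + Z)*(-2) = -2*L - 2*Z)
C(P) = 4 (C(P) = -2*(P - P) - 2*(-2) = -2*0 + 4 = 0 + 4 = 4)
b(c) = -5/c + 6*c
t = 119/4 (t = 4 + ((-5/4 + 6*4) - 1*(-3)) = 4 + ((-5*¼ + 24) + 3) = 4 + ((-5/4 + 24) + 3) = 4 + (91/4 + 3) = 4 + 103/4 = 119/4 ≈ 29.750)
t² = (119/4)² = 14161/16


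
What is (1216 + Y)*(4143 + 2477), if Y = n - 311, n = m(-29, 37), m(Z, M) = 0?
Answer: 5991100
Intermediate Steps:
n = 0
Y = -311 (Y = 0 - 311 = -311)
(1216 + Y)*(4143 + 2477) = (1216 - 311)*(4143 + 2477) = 905*6620 = 5991100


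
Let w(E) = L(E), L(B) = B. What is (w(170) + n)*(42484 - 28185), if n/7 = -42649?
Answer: -4266435527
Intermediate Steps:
w(E) = E
n = -298543 (n = 7*(-42649) = -298543)
(w(170) + n)*(42484 - 28185) = (170 - 298543)*(42484 - 28185) = -298373*14299 = -4266435527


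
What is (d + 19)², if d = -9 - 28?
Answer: 324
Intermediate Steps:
d = -37
(d + 19)² = (-37 + 19)² = (-18)² = 324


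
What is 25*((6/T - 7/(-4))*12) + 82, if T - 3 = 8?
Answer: 8477/11 ≈ 770.64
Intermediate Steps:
T = 11 (T = 3 + 8 = 11)
25*((6/T - 7/(-4))*12) + 82 = 25*((6/11 - 7/(-4))*12) + 82 = 25*((6*(1/11) - 7*(-1/4))*12) + 82 = 25*((6/11 + 7/4)*12) + 82 = 25*((101/44)*12) + 82 = 25*(303/11) + 82 = 7575/11 + 82 = 8477/11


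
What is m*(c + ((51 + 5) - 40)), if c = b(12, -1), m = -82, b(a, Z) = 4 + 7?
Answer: -2214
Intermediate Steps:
b(a, Z) = 11
c = 11
m*(c + ((51 + 5) - 40)) = -82*(11 + ((51 + 5) - 40)) = -82*(11 + (56 - 40)) = -82*(11 + 16) = -82*27 = -2214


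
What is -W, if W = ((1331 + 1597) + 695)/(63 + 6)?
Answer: -3623/69 ≈ -52.507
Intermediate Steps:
W = 3623/69 (W = (2928 + 695)/69 = 3623*(1/69) = 3623/69 ≈ 52.507)
-W = -1*3623/69 = -3623/69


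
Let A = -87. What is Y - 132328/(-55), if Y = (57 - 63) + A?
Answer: 127213/55 ≈ 2313.0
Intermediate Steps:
Y = -93 (Y = (57 - 63) - 87 = -6 - 87 = -93)
Y - 132328/(-55) = -93 - 132328/(-55) = -93 - 132328*(-1)/55 = -93 - 278*(-476/55) = -93 + 132328/55 = 127213/55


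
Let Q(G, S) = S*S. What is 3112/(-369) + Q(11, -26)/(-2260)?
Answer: -1820641/208485 ≈ -8.7327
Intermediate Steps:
Q(G, S) = S**2
3112/(-369) + Q(11, -26)/(-2260) = 3112/(-369) + (-26)**2/(-2260) = 3112*(-1/369) + 676*(-1/2260) = -3112/369 - 169/565 = -1820641/208485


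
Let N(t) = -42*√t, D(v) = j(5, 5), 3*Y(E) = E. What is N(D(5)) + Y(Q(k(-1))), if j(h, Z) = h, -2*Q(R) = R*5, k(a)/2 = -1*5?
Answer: 25/3 - 42*√5 ≈ -85.582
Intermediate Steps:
k(a) = -10 (k(a) = 2*(-1*5) = 2*(-5) = -10)
Q(R) = -5*R/2 (Q(R) = -R*5/2 = -5*R/2)
Y(E) = E/3
D(v) = 5
N(D(5)) + Y(Q(k(-1))) = -42*√5 + (-5/2*(-10))/3 = -42*√5 + (⅓)*25 = -42*√5 + 25/3 = 25/3 - 42*√5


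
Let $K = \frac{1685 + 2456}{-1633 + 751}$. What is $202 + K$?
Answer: $\frac{174023}{882} \approx 197.3$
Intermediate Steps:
$K = - \frac{4141}{882}$ ($K = \frac{4141}{-882} = 4141 \left(- \frac{1}{882}\right) = - \frac{4141}{882} \approx -4.695$)
$202 + K = 202 - \frac{4141}{882} = \frac{174023}{882}$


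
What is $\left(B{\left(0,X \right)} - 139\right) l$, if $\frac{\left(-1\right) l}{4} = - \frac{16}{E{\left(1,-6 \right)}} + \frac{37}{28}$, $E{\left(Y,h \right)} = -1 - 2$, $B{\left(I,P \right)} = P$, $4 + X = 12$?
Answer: $\frac{73229}{21} \approx 3487.1$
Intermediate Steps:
$X = 8$ ($X = -4 + 12 = 8$)
$E{\left(Y,h \right)} = -3$ ($E{\left(Y,h \right)} = -1 - 2 = -3$)
$l = - \frac{559}{21}$ ($l = - 4 \left(- \frac{16}{-3} + \frac{37}{28}\right) = - 4 \left(\left(-16\right) \left(- \frac{1}{3}\right) + 37 \cdot \frac{1}{28}\right) = - 4 \left(\frac{16}{3} + \frac{37}{28}\right) = \left(-4\right) \frac{559}{84} = - \frac{559}{21} \approx -26.619$)
$\left(B{\left(0,X \right)} - 139\right) l = \left(8 - 139\right) \left(- \frac{559}{21}\right) = \left(-131\right) \left(- \frac{559}{21}\right) = \frac{73229}{21}$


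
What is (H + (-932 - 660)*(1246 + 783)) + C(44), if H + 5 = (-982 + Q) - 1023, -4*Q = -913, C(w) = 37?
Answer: -12927651/4 ≈ -3.2319e+6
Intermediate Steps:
Q = 913/4 (Q = -1/4*(-913) = 913/4 ≈ 228.25)
H = -7127/4 (H = -5 + ((-982 + 913/4) - 1023) = -5 + (-3015/4 - 1023) = -5 - 7107/4 = -7127/4 ≈ -1781.8)
(H + (-932 - 660)*(1246 + 783)) + C(44) = (-7127/4 + (-932 - 660)*(1246 + 783)) + 37 = (-7127/4 - 1592*2029) + 37 = (-7127/4 - 3230168) + 37 = -12927799/4 + 37 = -12927651/4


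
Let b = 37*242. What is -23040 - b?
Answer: -31994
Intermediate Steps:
b = 8954
-23040 - b = -23040 - 1*8954 = -23040 - 8954 = -31994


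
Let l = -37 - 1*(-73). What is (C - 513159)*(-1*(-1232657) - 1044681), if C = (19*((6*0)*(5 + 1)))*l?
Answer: -96461576184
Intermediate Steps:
l = 36 (l = -37 + 73 = 36)
C = 0 (C = (19*((6*0)*(5 + 1)))*36 = (19*(0*6))*36 = (19*0)*36 = 0*36 = 0)
(C - 513159)*(-1*(-1232657) - 1044681) = (0 - 513159)*(-1*(-1232657) - 1044681) = -513159*(1232657 - 1044681) = -513159*187976 = -96461576184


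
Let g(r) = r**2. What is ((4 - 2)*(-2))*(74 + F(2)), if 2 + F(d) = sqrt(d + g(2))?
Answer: -288 - 4*sqrt(6) ≈ -297.80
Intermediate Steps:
F(d) = -2 + sqrt(4 + d) (F(d) = -2 + sqrt(d + 2**2) = -2 + sqrt(d + 4) = -2 + sqrt(4 + d))
((4 - 2)*(-2))*(74 + F(2)) = ((4 - 2)*(-2))*(74 + (-2 + sqrt(4 + 2))) = (2*(-2))*(74 + (-2 + sqrt(6))) = -4*(72 + sqrt(6)) = -288 - 4*sqrt(6)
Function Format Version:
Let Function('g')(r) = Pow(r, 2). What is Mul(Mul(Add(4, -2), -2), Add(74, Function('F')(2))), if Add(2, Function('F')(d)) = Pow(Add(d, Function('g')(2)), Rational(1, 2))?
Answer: Add(-288, Mul(-4, Pow(6, Rational(1, 2)))) ≈ -297.80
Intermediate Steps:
Function('F')(d) = Add(-2, Pow(Add(4, d), Rational(1, 2))) (Function('F')(d) = Add(-2, Pow(Add(d, Pow(2, 2)), Rational(1, 2))) = Add(-2, Pow(Add(d, 4), Rational(1, 2))) = Add(-2, Pow(Add(4, d), Rational(1, 2))))
Mul(Mul(Add(4, -2), -2), Add(74, Function('F')(2))) = Mul(Mul(Add(4, -2), -2), Add(74, Add(-2, Pow(Add(4, 2), Rational(1, 2))))) = Mul(Mul(2, -2), Add(74, Add(-2, Pow(6, Rational(1, 2))))) = Mul(-4, Add(72, Pow(6, Rational(1, 2)))) = Add(-288, Mul(-4, Pow(6, Rational(1, 2))))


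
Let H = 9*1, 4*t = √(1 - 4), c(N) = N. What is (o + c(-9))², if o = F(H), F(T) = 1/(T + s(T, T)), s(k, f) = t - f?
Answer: 227/3 + 24*I*√3 ≈ 75.667 + 41.569*I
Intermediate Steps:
t = I*√3/4 (t = √(1 - 4)/4 = √(-3)/4 = (I*√3)/4 = I*√3/4 ≈ 0.43301*I)
H = 9
s(k, f) = -f + I*√3/4 (s(k, f) = I*√3/4 - f = -f + I*√3/4)
F(T) = -4*I*√3/3 (F(T) = 1/(T + (-T + I*√3/4)) = 1/(I*√3/4) = -4*I*√3/3)
o = -4*I*√3/3 ≈ -2.3094*I
(o + c(-9))² = (-4*I*√3/3 - 9)² = (-9 - 4*I*√3/3)²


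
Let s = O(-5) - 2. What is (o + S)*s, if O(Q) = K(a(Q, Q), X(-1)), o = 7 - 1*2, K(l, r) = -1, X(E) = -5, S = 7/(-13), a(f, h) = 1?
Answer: -174/13 ≈ -13.385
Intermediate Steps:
S = -7/13 (S = 7*(-1/13) = -7/13 ≈ -0.53846)
o = 5 (o = 7 - 2 = 5)
O(Q) = -1
s = -3 (s = -1 - 2 = -3)
(o + S)*s = (5 - 7/13)*(-3) = (58/13)*(-3) = -174/13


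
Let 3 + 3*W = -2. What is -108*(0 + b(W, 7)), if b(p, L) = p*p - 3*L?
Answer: 1968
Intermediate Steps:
W = -5/3 (W = -1 + (1/3)*(-2) = -1 - 2/3 = -5/3 ≈ -1.6667)
b(p, L) = p**2 - 3*L
-108*(0 + b(W, 7)) = -108*(0 + ((-5/3)**2 - 3*7)) = -108*(0 + (25/9 - 21)) = -108*(0 - 164/9) = -108*(-164/9) = 1968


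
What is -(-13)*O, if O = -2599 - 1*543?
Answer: -40846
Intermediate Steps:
O = -3142 (O = -2599 - 543 = -3142)
-(-13)*O = -(-13)*(-3142) = -1*40846 = -40846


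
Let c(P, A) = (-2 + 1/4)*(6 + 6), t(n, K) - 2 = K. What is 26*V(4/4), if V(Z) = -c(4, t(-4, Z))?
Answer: 546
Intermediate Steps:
t(n, K) = 2 + K
c(P, A) = -21 (c(P, A) = (-2 + ¼)*12 = -7/4*12 = -21)
V(Z) = 21 (V(Z) = -1*(-21) = 21)
26*V(4/4) = 26*21 = 546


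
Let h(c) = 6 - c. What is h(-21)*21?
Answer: 567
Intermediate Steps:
h(-21)*21 = (6 - 1*(-21))*21 = (6 + 21)*21 = 27*21 = 567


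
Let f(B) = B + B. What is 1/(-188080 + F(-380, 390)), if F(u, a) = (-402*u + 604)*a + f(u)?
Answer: 1/59623120 ≈ 1.6772e-8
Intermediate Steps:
f(B) = 2*B
F(u, a) = 2*u + a*(604 - 402*u) (F(u, a) = (-402*u + 604)*a + 2*u = (604 - 402*u)*a + 2*u = a*(604 - 402*u) + 2*u = 2*u + a*(604 - 402*u))
1/(-188080 + F(-380, 390)) = 1/(-188080 + (2*(-380) + 604*390 - 402*390*(-380))) = 1/(-188080 + (-760 + 235560 + 59576400)) = 1/(-188080 + 59811200) = 1/59623120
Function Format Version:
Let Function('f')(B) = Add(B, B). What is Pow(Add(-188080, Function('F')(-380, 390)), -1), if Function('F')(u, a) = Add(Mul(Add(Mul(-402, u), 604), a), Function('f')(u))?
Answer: Rational(1, 59623120) ≈ 1.6772e-8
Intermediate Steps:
Function('f')(B) = Mul(2, B)
Function('F')(u, a) = Add(Mul(2, u), Mul(a, Add(604, Mul(-402, u)))) (Function('F')(u, a) = Add(Mul(Add(Mul(-402, u), 604), a), Mul(2, u)) = Add(Mul(Add(604, Mul(-402, u)), a), Mul(2, u)) = Add(Mul(a, Add(604, Mul(-402, u))), Mul(2, u)) = Add(Mul(2, u), Mul(a, Add(604, Mul(-402, u)))))
Pow(Add(-188080, Function('F')(-380, 390)), -1) = Pow(Add(-188080, Add(Mul(2, -380), Mul(604, 390), Mul(-402, 390, -380))), -1) = Pow(Add(-188080, Add(-760, 235560, 59576400)), -1) = Pow(Add(-188080, 59811200), -1) = Pow(59623120, -1) = Rational(1, 59623120)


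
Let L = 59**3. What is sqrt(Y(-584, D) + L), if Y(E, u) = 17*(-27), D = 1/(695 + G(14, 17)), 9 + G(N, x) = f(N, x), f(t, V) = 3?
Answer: 2*sqrt(51230) ≈ 452.68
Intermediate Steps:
G(N, x) = -6 (G(N, x) = -9 + 3 = -6)
L = 205379
D = 1/689 (D = 1/(695 - 6) = 1/689 ≈ 0.0014514)
Y(E, u) = -459
sqrt(Y(-584, D) + L) = sqrt(-459 + 205379) = sqrt(204920) = 2*sqrt(51230)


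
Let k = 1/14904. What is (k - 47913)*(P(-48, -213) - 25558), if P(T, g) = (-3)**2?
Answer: 18244422122699/14904 ≈ 1.2241e+9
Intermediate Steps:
P(T, g) = 9
k = 1/14904 ≈ 6.7096e-5
(k - 47913)*(P(-48, -213) - 25558) = (1/14904 - 47913)*(9 - 25558) = -714095351/14904*(-25549) = 18244422122699/14904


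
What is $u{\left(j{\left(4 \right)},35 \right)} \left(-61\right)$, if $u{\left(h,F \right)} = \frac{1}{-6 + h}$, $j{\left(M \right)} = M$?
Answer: $\frac{61}{2} \approx 30.5$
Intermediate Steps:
$u{\left(j{\left(4 \right)},35 \right)} \left(-61\right) = \frac{1}{-6 + 4} \left(-61\right) = \frac{1}{-2} \left(-61\right) = \left(- \frac{1}{2}\right) \left(-61\right) = \frac{61}{2}$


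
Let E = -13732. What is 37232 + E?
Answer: 23500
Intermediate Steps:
37232 + E = 37232 - 13732 = 23500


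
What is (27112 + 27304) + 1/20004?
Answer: 1088537665/20004 ≈ 54416.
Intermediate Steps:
(27112 + 27304) + 1/20004 = 54416 + 1/20004 = 1088537665/20004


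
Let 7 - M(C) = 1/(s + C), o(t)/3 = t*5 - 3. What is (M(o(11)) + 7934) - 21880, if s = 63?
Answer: -3052642/219 ≈ -13939.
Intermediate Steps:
o(t) = -9 + 15*t (o(t) = 3*(t*5 - 3) = 3*(5*t - 3) = 3*(-3 + 5*t) = -9 + 15*t)
M(C) = 7 - 1/(63 + C)
(M(o(11)) + 7934) - 21880 = ((440 + 7*(-9 + 15*11))/(63 + (-9 + 15*11)) + 7934) - 21880 = ((440 + 7*(-9 + 165))/(63 + (-9 + 165)) + 7934) - 21880 = ((440 + 7*156)/(63 + 156) + 7934) - 21880 = ((440 + 1092)/219 + 7934) - 21880 = ((1/219)*1532 + 7934) - 21880 = (1532/219 + 7934) - 21880 = 1739078/219 - 21880 = -3052642/219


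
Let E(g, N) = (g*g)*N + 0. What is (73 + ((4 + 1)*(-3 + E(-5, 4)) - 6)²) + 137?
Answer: 229651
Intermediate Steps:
E(g, N) = N*g² (E(g, N) = g²*N + 0 = N*g² + 0 = N*g²)
(73 + ((4 + 1)*(-3 + E(-5, 4)) - 6)²) + 137 = (73 + ((4 + 1)*(-3 + 4*(-5)²) - 6)²) + 137 = (73 + (5*(-3 + 4*25) - 6)²) + 137 = (73 + (5*(-3 + 100) - 6)²) + 137 = (73 + (5*97 - 6)²) + 137 = (73 + (485 - 6)²) + 137 = (73 + 479²) + 137 = (73 + 229441) + 137 = 229514 + 137 = 229651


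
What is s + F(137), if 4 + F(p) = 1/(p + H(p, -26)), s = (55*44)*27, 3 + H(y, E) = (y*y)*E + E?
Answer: 31876519695/487886 ≈ 65336.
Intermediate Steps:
H(y, E) = -3 + E + E*y² (H(y, E) = -3 + ((y*y)*E + E) = -3 + (y²*E + E) = -3 + (E*y² + E) = -3 + (E + E*y²) = -3 + E + E*y²)
s = 65340 (s = 2420*27 = 65340)
F(p) = -4 + 1/(-29 + p - 26*p²) (F(p) = -4 + 1/(p + (-3 - 26 - 26*p²)) = -4 + 1/(p + (-29 - 26*p²)) = -4 + 1/(-29 + p - 26*p²))
s + F(137) = 65340 + (-117 - 104*137² + 4*137)/(29 - 1*137 + 26*137²) = 65340 + (-117 - 104*18769 + 548)/(29 - 137 + 26*18769) = 65340 + (-117 - 1951976 + 548)/(29 - 137 + 487994) = 65340 - 1951545/487886 = 31876519695/487886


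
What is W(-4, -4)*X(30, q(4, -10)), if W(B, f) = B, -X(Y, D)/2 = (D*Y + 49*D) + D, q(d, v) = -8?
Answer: -5120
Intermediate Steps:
X(Y, D) = -100*D - 2*D*Y (X(Y, D) = -2*((D*Y + 49*D) + D) = -2*((49*D + D*Y) + D) = -2*(50*D + D*Y) = -100*D - 2*D*Y)
W(-4, -4)*X(30, q(4, -10)) = -(-8)*(-8)*(50 + 30) = -(-8)*(-8)*80 = -4*1280 = -5120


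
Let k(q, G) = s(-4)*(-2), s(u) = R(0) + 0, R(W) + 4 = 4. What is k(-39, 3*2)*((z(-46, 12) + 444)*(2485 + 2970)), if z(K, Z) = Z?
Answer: 0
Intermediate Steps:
R(W) = 0 (R(W) = -4 + 4 = 0)
s(u) = 0 (s(u) = 0 + 0 = 0)
k(q, G) = 0 (k(q, G) = 0*(-2) = 0)
k(-39, 3*2)*((z(-46, 12) + 444)*(2485 + 2970)) = 0*((12 + 444)*(2485 + 2970)) = 0*(456*5455) = 0*2487480 = 0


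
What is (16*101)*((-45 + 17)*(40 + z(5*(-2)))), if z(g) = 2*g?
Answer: -904960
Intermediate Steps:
(16*101)*((-45 + 17)*(40 + z(5*(-2)))) = (16*101)*((-45 + 17)*(40 + 2*(5*(-2)))) = 1616*(-28*(40 + 2*(-10))) = 1616*(-28*(40 - 20)) = 1616*(-28*20) = 1616*(-560) = -904960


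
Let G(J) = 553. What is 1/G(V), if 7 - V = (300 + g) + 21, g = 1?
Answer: 1/553 ≈ 0.0018083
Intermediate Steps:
V = -315 (V = 7 - ((300 + 1) + 21) = 7 - (301 + 21) = 7 - 1*322 = 7 - 322 = -315)
1/G(V) = 1/553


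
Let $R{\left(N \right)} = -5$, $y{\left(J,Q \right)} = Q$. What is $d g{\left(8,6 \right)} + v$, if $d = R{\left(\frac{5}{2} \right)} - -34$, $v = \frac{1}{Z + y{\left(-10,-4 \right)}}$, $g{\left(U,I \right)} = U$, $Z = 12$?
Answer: $\frac{1857}{8} \approx 232.13$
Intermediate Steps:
$v = \frac{1}{8}$ ($v = \frac{1}{12 - 4} = \frac{1}{8} \approx 0.125$)
$d = 29$ ($d = -5 - -34 = -5 + 34 = 29$)
$d g{\left(8,6 \right)} + v = 29 \cdot 8 + \frac{1}{8} = 232 + \frac{1}{8} = \frac{1857}{8}$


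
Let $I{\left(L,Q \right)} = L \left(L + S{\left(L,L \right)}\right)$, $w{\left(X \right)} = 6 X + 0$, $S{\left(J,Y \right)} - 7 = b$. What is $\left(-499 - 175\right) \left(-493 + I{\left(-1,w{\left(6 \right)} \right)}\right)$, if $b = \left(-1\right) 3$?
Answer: $334304$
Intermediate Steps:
$b = -3$
$S{\left(J,Y \right)} = 4$ ($S{\left(J,Y \right)} = 7 - 3 = 4$)
$w{\left(X \right)} = 6 X$
$I{\left(L,Q \right)} = L \left(4 + L\right)$ ($I{\left(L,Q \right)} = L \left(L + 4\right) = L \left(4 + L\right)$)
$\left(-499 - 175\right) \left(-493 + I{\left(-1,w{\left(6 \right)} \right)}\right) = \left(-499 - 175\right) \left(-493 - \left(4 - 1\right)\right) = - 674 \left(-493 - 3\right) = \left(-674\right) \left(-496\right) = 334304$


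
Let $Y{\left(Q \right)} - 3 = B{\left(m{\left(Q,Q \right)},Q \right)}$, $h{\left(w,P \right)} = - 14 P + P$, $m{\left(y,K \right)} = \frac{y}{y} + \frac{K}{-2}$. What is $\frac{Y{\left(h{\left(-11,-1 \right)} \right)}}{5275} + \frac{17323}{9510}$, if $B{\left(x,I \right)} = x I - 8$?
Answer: $\frac{9065131}{5016525} \approx 1.8071$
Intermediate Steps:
$m{\left(y,K \right)} = 1 - \frac{K}{2}$ ($m{\left(y,K \right)} = 1 + K \left(- \frac{1}{2}\right) = 1 - \frac{K}{2}$)
$h{\left(w,P \right)} = - 13 P$
$B{\left(x,I \right)} = -8 + I x$ ($B{\left(x,I \right)} = I x - 8 = -8 + I x$)
$Y{\left(Q \right)} = -5 + Q \left(1 - \frac{Q}{2}\right)$ ($Y{\left(Q \right)} = 3 + \left(-8 + Q \left(1 - \frac{Q}{2}\right)\right) = -5 + Q \left(1 - \frac{Q}{2}\right)$)
$\frac{Y{\left(h{\left(-11,-1 \right)} \right)}}{5275} + \frac{17323}{9510} = \frac{-5 - -13 - \frac{\left(\left(-13\right) \left(-1\right)\right)^{2}}{2}}{5275} + \frac{17323}{9510} = \left(-5 + 13 - \frac{13^{2}}{2}\right) \frac{1}{5275} + 17323 \cdot \frac{1}{9510} = \left(-5 + 13 - \frac{169}{2}\right) \frac{1}{5275} + \frac{17323}{9510} = \left(- \frac{153}{2}\right) \frac{1}{5275} + \frac{17323}{9510} = - \frac{153}{10550} + \frac{17323}{9510} = \frac{9065131}{5016525}$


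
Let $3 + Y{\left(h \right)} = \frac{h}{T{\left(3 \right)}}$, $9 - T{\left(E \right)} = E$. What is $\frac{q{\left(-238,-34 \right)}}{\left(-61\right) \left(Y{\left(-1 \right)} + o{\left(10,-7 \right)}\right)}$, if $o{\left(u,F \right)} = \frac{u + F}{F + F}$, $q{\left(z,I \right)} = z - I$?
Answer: $- \frac{4284}{4331} \approx -0.98915$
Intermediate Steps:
$T{\left(E \right)} = 9 - E$
$o{\left(u,F \right)} = \frac{F + u}{2 F}$
$Y{\left(h \right)} = -3 + \frac{h}{6}$ ($Y{\left(h \right)} = -3 + \frac{h}{9 - 3} = -3 + \frac{h}{6}$)
$\frac{q{\left(-238,-34 \right)}}{\left(-61\right) \left(Y{\left(-1 \right)} + o{\left(10,-7 \right)}\right)} = \frac{-238 - -34}{\left(-61\right) \left(\left(-3 + \frac{1}{6} \left(-1\right)\right) + \frac{-7 + 10}{2 \left(-7\right)}\right)} = \frac{-238 + 34}{\left(-61\right) \left(\left(-3 - \frac{1}{6}\right) + \frac{1}{2} \left(- \frac{1}{7}\right) 3\right)} = - \frac{204}{\left(-61\right) \left(- \frac{19}{6} - \frac{3}{14}\right)} = - \frac{204}{\left(-61\right) \left(- \frac{71}{21}\right)} = - \frac{204}{\frac{4331}{21}} = \left(-204\right) \frac{21}{4331} = - \frac{4284}{4331}$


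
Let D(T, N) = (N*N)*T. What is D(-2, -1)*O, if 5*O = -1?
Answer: ⅖ ≈ 0.40000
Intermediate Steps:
O = -⅕ (O = (⅕)*(-1) = -⅕ ≈ -0.20000)
D(T, N) = T*N² (D(T, N) = N²*T = T*N²)
D(-2, -1)*O = -2*(-1)²*(-⅕) = -2*1*(-⅕) = -2*(-⅕) = ⅖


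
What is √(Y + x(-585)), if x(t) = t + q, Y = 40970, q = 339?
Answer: 2*√10181 ≈ 201.80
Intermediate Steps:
x(t) = 339 + t (x(t) = t + 339 = 339 + t)
√(Y + x(-585)) = √(40970 + (339 - 585)) = √(40970 - 246) = √40724 = 2*√10181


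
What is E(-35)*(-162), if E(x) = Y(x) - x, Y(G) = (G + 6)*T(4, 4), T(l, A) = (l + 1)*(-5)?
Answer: -123120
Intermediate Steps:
T(l, A) = -5 - 5*l (T(l, A) = (1 + l)*(-5) = -5 - 5*l)
Y(G) = -150 - 25*G (Y(G) = (G + 6)*(-5 - 5*4) = (6 + G)*(-5 - 20) = (6 + G)*(-25) = -150 - 25*G)
E(x) = -150 - 26*x (E(x) = (-150 - 25*x) - x = -150 - 26*x)
E(-35)*(-162) = (-150 - 26*(-35))*(-162) = (-150 + 910)*(-162) = 760*(-162) = -123120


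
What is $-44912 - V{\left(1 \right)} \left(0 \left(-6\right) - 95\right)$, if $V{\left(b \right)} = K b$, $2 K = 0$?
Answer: $-44912$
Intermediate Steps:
$K = 0$ ($K = \frac{1}{2} \cdot 0 = 0$)
$V{\left(b \right)} = 0$ ($V{\left(b \right)} = 0 b = 0$)
$-44912 - V{\left(1 \right)} \left(0 \left(-6\right) - 95\right) = -44912 - 0 \left(0 \left(-6\right) - 95\right) = -44912 - 0 \left(0 - 95\right) = -44912 - 0 \left(-95\right) = -44912 - 0 = -44912 + 0 = -44912$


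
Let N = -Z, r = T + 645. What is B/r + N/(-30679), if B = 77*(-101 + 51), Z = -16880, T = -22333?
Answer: -123989645/332683076 ≈ -0.37270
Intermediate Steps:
B = -3850 (B = 77*(-50) = -3850)
r = -21688 (r = -22333 + 645 = -21688)
N = 16880 (N = -1*(-16880) = 16880)
B/r + N/(-30679) = -3850/(-21688) + 16880/(-30679) = -3850*(-1/21688) + 16880*(-1/30679) = 1925/10844 - 16880/30679 = -123989645/332683076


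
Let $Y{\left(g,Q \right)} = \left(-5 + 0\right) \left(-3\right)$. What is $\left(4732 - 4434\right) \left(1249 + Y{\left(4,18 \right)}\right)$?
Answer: $376672$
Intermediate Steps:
$Y{\left(g,Q \right)} = 15$ ($Y{\left(g,Q \right)} = \left(-5\right) \left(-3\right) = 15$)
$\left(4732 - 4434\right) \left(1249 + Y{\left(4,18 \right)}\right) = \left(4732 - 4434\right) \left(1249 + 15\right) = 298 \cdot 1264 = 376672$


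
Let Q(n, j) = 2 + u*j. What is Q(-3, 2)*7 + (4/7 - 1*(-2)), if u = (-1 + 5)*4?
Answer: 1684/7 ≈ 240.57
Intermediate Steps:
u = 16 (u = 4*4 = 16)
Q(n, j) = 2 + 16*j
Q(-3, 2)*7 + (4/7 - 1*(-2)) = (2 + 16*2)*7 + (4/7 - 1*(-2)) = (2 + 32)*7 + (4*(1/7) + 2) = 34*7 + (4/7 + 2) = 238 + 18/7 = 1684/7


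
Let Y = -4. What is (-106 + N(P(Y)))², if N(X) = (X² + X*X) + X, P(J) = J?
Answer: 6084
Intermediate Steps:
N(X) = X + 2*X² (N(X) = (X² + X²) + X = 2*X² + X = X + 2*X²)
(-106 + N(P(Y)))² = (-106 - 4*(1 + 2*(-4)))² = (-106 - 4*(1 - 8))² = (-106 - 4*(-7))² = (-106 + 28)² = (-78)² = 6084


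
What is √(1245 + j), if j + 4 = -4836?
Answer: I*√3595 ≈ 59.958*I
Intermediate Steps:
j = -4840 (j = -4 - 4836 = -4840)
√(1245 + j) = √(1245 - 4840) = √(-3595) = I*√3595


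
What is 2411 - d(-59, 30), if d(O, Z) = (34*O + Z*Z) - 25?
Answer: 3542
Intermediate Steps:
d(O, Z) = -25 + Z**2 + 34*O (d(O, Z) = (34*O + Z**2) - 25 = (Z**2 + 34*O) - 25 = -25 + Z**2 + 34*O)
2411 - d(-59, 30) = 2411 - (-25 + 30**2 + 34*(-59)) = 2411 - (-25 + 900 - 2006) = 2411 - 1*(-1131) = 2411 + 1131 = 3542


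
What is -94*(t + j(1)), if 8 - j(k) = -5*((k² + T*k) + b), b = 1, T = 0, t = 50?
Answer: -6392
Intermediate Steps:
j(k) = 13 + 5*k² (j(k) = 8 - (-5)*((k² + 0*k) + 1) = 8 - (-5)*((k² + 0) + 1) = 8 - (-5)*(k² + 1) = 8 - (-5)*(1 + k²) = 8 - (-5 - 5*k²) = 8 + (5 + 5*k²) = 13 + 5*k²)
-94*(t + j(1)) = -94*(50 + (13 + 5*1²)) = -94*(50 + (13 + 5*1)) = -94*(50 + (13 + 5)) = -94*(50 + 18) = -94*68 = -6392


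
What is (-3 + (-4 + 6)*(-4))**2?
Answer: 121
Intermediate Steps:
(-3 + (-4 + 6)*(-4))**2 = (-3 + 2*(-4))**2 = (-3 - 8)**2 = (-11)**2 = 121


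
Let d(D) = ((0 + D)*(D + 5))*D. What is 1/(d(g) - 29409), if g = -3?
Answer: -1/29391 ≈ -3.4024e-5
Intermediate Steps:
d(D) = D²*(5 + D) (d(D) = (D*(5 + D))*D = D²*(5 + D))
1/(d(g) - 29409) = 1/((-3)²*(5 - 3) - 29409) = 1/(9*2 - 29409) = 1/(18 - 29409) = 1/(-29391) = -1/29391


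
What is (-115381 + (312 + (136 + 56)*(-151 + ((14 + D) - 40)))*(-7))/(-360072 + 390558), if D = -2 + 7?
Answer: 113603/30486 ≈ 3.7264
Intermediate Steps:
D = 5
(-115381 + (312 + (136 + 56)*(-151 + ((14 + D) - 40)))*(-7))/(-360072 + 390558) = (-115381 + (312 + (136 + 56)*(-151 + ((14 + 5) - 40)))*(-7))/(-360072 + 390558) = (-115381 + (312 + 192*(-151 + (19 - 40)))*(-7))/30486 = (-115381 + (312 + 192*(-151 - 21))*(-7))*(1/30486) = (-115381 + (312 + 192*(-172))*(-7))*(1/30486) = (-115381 + (312 - 33024)*(-7))*(1/30486) = (-115381 - 32712*(-7))*(1/30486) = (-115381 + 228984)*(1/30486) = 113603*(1/30486) = 113603/30486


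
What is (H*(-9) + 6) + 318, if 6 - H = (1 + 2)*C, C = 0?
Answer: 270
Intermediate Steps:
H = 6 (H = 6 - (1 + 2)*0 = 6 - 3*0 = 6 - 1*0 = 6 + 0 = 6)
(H*(-9) + 6) + 318 = (6*(-9) + 6) + 318 = (-54 + 6) + 318 = -48 + 318 = 270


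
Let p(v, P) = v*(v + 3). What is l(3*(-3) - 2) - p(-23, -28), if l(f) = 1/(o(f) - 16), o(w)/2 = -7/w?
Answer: -74531/162 ≈ -460.07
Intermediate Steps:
o(w) = -14/w (o(w) = 2*(-7/w) = -14/w)
p(v, P) = v*(3 + v)
l(f) = 1/(-16 - 14/f) (l(f) = 1/(-14/f - 16) = 1/(-16 - 14/f))
l(3*(-3) - 2) - p(-23, -28) = -(3*(-3) - 2)/(14 + 16*(3*(-3) - 2)) - (-23)*(3 - 23) = -(-9 - 2)/(14 + 16*(-9 - 2)) - (-23)*(-20) = -1*(-11)/(14 + 16*(-11)) - 1*460 = -1*(-11)/(14 - 176) - 460 = -1*(-11)/(-162) - 460 = -1*(-11)*(-1/162) - 460 = -11/162 - 460 = -74531/162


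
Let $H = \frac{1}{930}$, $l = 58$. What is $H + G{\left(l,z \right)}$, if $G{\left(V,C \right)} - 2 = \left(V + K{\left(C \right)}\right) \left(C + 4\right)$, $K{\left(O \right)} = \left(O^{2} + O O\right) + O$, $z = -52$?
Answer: $- \frac{241679099}{930} \approx -2.5987 \cdot 10^{5}$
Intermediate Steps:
$H = \frac{1}{930} \approx 0.0010753$
$K{\left(O \right)} = O + 2 O^{2}$ ($K{\left(O \right)} = \left(O^{2} + O^{2}\right) + O = 2 O^{2} + O = O + 2 O^{2}$)
$G{\left(V,C \right)} = 2 + \left(4 + C\right) \left(V + C \left(1 + 2 C\right)\right)$ ($G{\left(V,C \right)} = 2 + \left(V + C \left(1 + 2 C\right)\right) \left(C + 4\right) = 2 + \left(V + C \left(1 + 2 C\right)\right) \left(4 + C\right) = 2 + \left(4 + C\right) \left(V + C \left(1 + 2 C\right)\right)$)
$H + G{\left(l,z \right)} = \frac{1}{930} + \left(2 + 2 \left(-52\right)^{3} + 4 \left(-52\right) + 4 \cdot 58 + 9 \left(-52\right)^{2} - 3016\right) = \frac{1}{930} + \left(2 + 2 \left(-140608\right) - 208 + 232 + 9 \cdot 2704 - 3016\right) = \frac{1}{930} + \left(2 - 281216 - 208 + 232 + 24336 - 3016\right) = \frac{1}{930} - 259870 = - \frac{241679099}{930}$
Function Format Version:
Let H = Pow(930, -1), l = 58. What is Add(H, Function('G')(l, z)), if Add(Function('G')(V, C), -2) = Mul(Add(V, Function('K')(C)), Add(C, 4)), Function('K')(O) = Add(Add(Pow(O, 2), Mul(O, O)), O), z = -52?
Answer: Rational(-241679099, 930) ≈ -2.5987e+5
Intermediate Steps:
H = Rational(1, 930) ≈ 0.0010753
Function('K')(O) = Add(O, Mul(2, Pow(O, 2))) (Function('K')(O) = Add(Add(Pow(O, 2), Pow(O, 2)), O) = Add(Mul(2, Pow(O, 2)), O) = Add(O, Mul(2, Pow(O, 2))))
Function('G')(V, C) = Add(2, Mul(Add(4, C), Add(V, Mul(C, Add(1, Mul(2, C)))))) (Function('G')(V, C) = Add(2, Mul(Add(V, Mul(C, Add(1, Mul(2, C)))), Add(C, 4))) = Add(2, Mul(Add(V, Mul(C, Add(1, Mul(2, C)))), Add(4, C))) = Add(2, Mul(Add(4, C), Add(V, Mul(C, Add(1, Mul(2, C)))))))
Add(H, Function('G')(l, z)) = Add(Rational(1, 930), Add(2, Mul(2, Pow(-52, 3)), Mul(4, -52), Mul(4, 58), Mul(9, Pow(-52, 2)), Mul(-52, 58))) = Add(Rational(1, 930), Add(2, Mul(2, -140608), -208, 232, Mul(9, 2704), -3016)) = Add(Rational(1, 930), Add(2, -281216, -208, 232, 24336, -3016)) = Add(Rational(1, 930), -259870) = Rational(-241679099, 930)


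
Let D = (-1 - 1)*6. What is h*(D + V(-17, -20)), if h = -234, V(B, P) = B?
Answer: 6786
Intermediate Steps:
D = -12 (D = -2*6 = -12)
h*(D + V(-17, -20)) = -234*(-12 - 17) = -234*(-29) = 6786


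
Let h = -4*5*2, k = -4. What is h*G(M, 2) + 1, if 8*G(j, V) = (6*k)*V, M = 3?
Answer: 241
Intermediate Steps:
G(j, V) = -3*V (G(j, V) = ((6*(-4))*V)/8 = (-24*V)/8 = -3*V)
h = -40 (h = -20*2 = -40)
h*G(M, 2) + 1 = -(-120)*2 + 1 = -40*(-6) + 1 = 240 + 1 = 241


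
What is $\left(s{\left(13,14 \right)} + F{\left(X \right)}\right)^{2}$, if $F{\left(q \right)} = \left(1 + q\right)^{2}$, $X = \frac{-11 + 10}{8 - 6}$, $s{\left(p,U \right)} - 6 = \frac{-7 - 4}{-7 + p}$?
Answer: $\frac{2809}{144} \approx 19.507$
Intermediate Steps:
$s{\left(p,U \right)} = 6 - \frac{11}{-7 + p}$ ($s{\left(p,U \right)} = 6 + \frac{-7 - 4}{-7 + p} = 6 - \frac{11}{-7 + p}$)
$X = - \frac{1}{2} \approx -0.5$
$\left(s{\left(13,14 \right)} + F{\left(X \right)}\right)^{2} = \left(\frac{-53 + 6 \cdot 13}{-7 + 13} + \left(1 - \frac{1}{2}\right)^{2}\right)^{2} = \left(\frac{-53 + 78}{6} + \left(\frac{1}{2}\right)^{2}\right)^{2} = \left(\frac{1}{6} \cdot 25 + \frac{1}{4}\right)^{2} = \left(\frac{25}{6} + \frac{1}{4}\right)^{2} = \left(\frac{53}{12}\right)^{2} = \frac{2809}{144}$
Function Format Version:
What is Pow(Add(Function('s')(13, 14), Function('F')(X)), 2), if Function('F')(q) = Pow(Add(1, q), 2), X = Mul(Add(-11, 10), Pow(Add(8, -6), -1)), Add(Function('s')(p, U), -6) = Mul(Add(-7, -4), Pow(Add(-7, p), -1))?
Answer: Rational(2809, 144) ≈ 19.507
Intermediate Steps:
Function('s')(p, U) = Add(6, Mul(-11, Pow(Add(-7, p), -1))) (Function('s')(p, U) = Add(6, Mul(Add(-7, -4), Pow(Add(-7, p), -1))) = Add(6, Mul(-11, Pow(Add(-7, p), -1))))
X = Rational(-1, 2) (X = Mul(-1, Pow(2, -1)) = Mul(-1, Rational(1, 2)) = Rational(-1, 2) ≈ -0.50000)
Pow(Add(Function('s')(13, 14), Function('F')(X)), 2) = Pow(Add(Mul(Pow(Add(-7, 13), -1), Add(-53, Mul(6, 13))), Pow(Add(1, Rational(-1, 2)), 2)), 2) = Pow(Add(Mul(Pow(6, -1), Add(-53, 78)), Pow(Rational(1, 2), 2)), 2) = Pow(Add(Mul(Rational(1, 6), 25), Rational(1, 4)), 2) = Pow(Add(Rational(25, 6), Rational(1, 4)), 2) = Pow(Rational(53, 12), 2) = Rational(2809, 144)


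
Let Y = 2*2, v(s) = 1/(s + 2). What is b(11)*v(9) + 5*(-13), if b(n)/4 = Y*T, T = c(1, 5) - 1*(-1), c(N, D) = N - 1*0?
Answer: -683/11 ≈ -62.091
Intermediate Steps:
v(s) = 1/(2 + s)
c(N, D) = N (c(N, D) = N + 0 = N)
Y = 4
T = 2 (T = 1 - 1*(-1) = 1 + 1 = 2)
b(n) = 32 (b(n) = 4*(4*2) = 4*8 = 32)
b(11)*v(9) + 5*(-13) = 32/(2 + 9) + 5*(-13) = 32/11 - 65 = -683/11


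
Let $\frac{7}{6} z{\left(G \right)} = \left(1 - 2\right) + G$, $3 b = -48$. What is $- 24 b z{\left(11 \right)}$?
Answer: $\frac{23040}{7} \approx 3291.4$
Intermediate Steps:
$b = -16$ ($b = \frac{1}{3} \left(-48\right) = -16$)
$z{\left(G \right)} = - \frac{6}{7} + \frac{6 G}{7}$ ($z{\left(G \right)} = \frac{6 \left(\left(1 - 2\right) + G\right)}{7} = \frac{6 \left(-1 + G\right)}{7} = - \frac{6}{7} + \frac{6 G}{7}$)
$- 24 b z{\left(11 \right)} = \left(-24\right) \left(-16\right) \left(- \frac{6}{7} + \frac{6}{7} \cdot 11\right) = 384 \left(- \frac{6}{7} + \frac{66}{7}\right) = 384 \cdot \frac{60}{7} = \frac{23040}{7}$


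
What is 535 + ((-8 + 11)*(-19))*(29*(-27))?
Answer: 45166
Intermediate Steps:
535 + ((-8 + 11)*(-19))*(29*(-27)) = 535 + (3*(-19))*(-783) = 535 - 57*(-783) = 535 + 44631 = 45166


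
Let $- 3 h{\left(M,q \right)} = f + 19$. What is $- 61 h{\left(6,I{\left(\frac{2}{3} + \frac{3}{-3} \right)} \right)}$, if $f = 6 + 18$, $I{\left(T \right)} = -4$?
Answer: $\frac{2623}{3} \approx 874.33$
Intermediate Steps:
$f = 24$
$h{\left(M,q \right)} = - \frac{43}{3}$ ($h{\left(M,q \right)} = - \frac{24 + 19}{3} = \left(- \frac{1}{3}\right) 43 = - \frac{43}{3}$)
$- 61 h{\left(6,I{\left(\frac{2}{3} + \frac{3}{-3} \right)} \right)} = \left(-61\right) \left(- \frac{43}{3}\right) = \frac{2623}{3}$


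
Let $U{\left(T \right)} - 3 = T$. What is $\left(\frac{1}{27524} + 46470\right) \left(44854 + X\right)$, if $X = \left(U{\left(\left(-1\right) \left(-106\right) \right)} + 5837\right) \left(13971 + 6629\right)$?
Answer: $\frac{78361972197889787}{13762} \approx 5.6941 \cdot 10^{12}$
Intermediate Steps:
$U{\left(T \right)} = 3 + T$
$X = 122487600$ ($X = \left(\left(3 - -106\right) + 5837\right) \left(13971 + 6629\right) = \left(\left(3 + 106\right) + 5837\right) 20600 = \left(109 + 5837\right) 20600 = 5946 \cdot 20600 = 122487600$)
$\left(\frac{1}{27524} + 46470\right) \left(44854 + X\right) = \left(\frac{1}{27524} + 46470\right) \left(44854 + 122487600\right) = \left(\frac{1}{27524} + 46470\right) 122532454 = \frac{1279040281}{27524} \cdot 122532454 = \frac{78361972197889787}{13762}$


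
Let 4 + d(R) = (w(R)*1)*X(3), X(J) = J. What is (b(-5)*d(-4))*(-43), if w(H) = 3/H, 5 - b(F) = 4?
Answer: 1075/4 ≈ 268.75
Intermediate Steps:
b(F) = 1 (b(F) = 5 - 1*4 = 5 - 4 = 1)
d(R) = -4 + 9/R (d(R) = -4 + ((3/R)*1)*3 = -4 + (3/R)*3 = -4 + 9/R)
(b(-5)*d(-4))*(-43) = (1*(-4 + 9/(-4)))*(-43) = (1*(-4 + 9*(-¼)))*(-43) = (1*(-4 - 9/4))*(-43) = (1*(-25/4))*(-43) = -25/4*(-43) = 1075/4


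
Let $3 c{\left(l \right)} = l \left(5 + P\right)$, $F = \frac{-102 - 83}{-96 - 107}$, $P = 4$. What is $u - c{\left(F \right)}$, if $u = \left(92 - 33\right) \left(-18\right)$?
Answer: $- \frac{216141}{203} \approx -1064.7$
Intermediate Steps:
$F = \frac{185}{203}$ ($F = - \frac{185}{-203} = \left(-185\right) \left(- \frac{1}{203}\right) = \frac{185}{203} \approx 0.91133$)
$c{\left(l \right)} = 3 l$ ($c{\left(l \right)} = \frac{l \left(5 + 4\right)}{3} = \frac{l 9}{3} = \frac{9 l}{3} = 3 l$)
$u = -1062$ ($u = 59 \left(-18\right) = -1062$)
$u - c{\left(F \right)} = -1062 - 3 \cdot \frac{185}{203} = -1062 - \frac{555}{203} = - \frac{216141}{203}$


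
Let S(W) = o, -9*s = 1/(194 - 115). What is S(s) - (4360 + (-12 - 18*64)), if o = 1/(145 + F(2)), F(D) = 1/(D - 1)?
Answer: -466615/146 ≈ -3196.0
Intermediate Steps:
F(D) = 1/(-1 + D)
s = -1/711 (s = -1/(9*(194 - 115)) = -⅑/79 = -⅑*1/79 = -1/711 ≈ -0.0014065)
o = 1/146 (o = 1/(145 + 1/(-1 + 2)) = 1/(145 + 1/1) = 1/(145 + 1) = 1/146 ≈ 0.0068493)
S(W) = 1/146
S(s) - (4360 + (-12 - 18*64)) = 1/146 - (4360 + (-12 - 18*64)) = 1/146 - (4360 + (-12 - 1152)) = 1/146 - (4360 - 1164) = 1/146 - 1*3196 = 1/146 - 3196 = -466615/146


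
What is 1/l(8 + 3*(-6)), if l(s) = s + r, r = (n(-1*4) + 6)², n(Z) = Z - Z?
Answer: 1/26 ≈ 0.038462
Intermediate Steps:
n(Z) = 0
r = 36 (r = (0 + 6)² = 6² = 36)
l(s) = 36 + s (l(s) = s + 36 = 36 + s)
1/l(8 + 3*(-6)) = 1/(36 + (8 + 3*(-6))) = 1/(36 + (8 - 18)) = 1/(36 - 10) = 1/26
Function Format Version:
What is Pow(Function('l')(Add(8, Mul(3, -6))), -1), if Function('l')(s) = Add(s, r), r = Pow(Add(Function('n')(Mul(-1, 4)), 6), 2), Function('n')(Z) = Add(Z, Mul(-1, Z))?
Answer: Rational(1, 26) ≈ 0.038462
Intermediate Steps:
Function('n')(Z) = 0
r = 36 (r = Pow(Add(0, 6), 2) = Pow(6, 2) = 36)
Function('l')(s) = Add(36, s) (Function('l')(s) = Add(s, 36) = Add(36, s))
Pow(Function('l')(Add(8, Mul(3, -6))), -1) = Pow(Add(36, Add(8, Mul(3, -6))), -1) = Pow(Add(36, Add(8, -18)), -1) = Pow(Add(36, -10), -1) = Pow(26, -1) = Rational(1, 26)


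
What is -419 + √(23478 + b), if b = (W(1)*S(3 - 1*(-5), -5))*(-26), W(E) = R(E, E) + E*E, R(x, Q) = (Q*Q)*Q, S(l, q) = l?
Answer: -419 + √23062 ≈ -267.14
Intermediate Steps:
R(x, Q) = Q³ (R(x, Q) = Q²*Q = Q³)
W(E) = E² + E³ (W(E) = E³ + E*E = E³ + E² = E² + E³)
b = -416 (b = ((1²*(1 + 1))*(3 - 1*(-5)))*(-26) = ((1*2)*(3 + 5))*(-26) = (2*8)*(-26) = 16*(-26) = -416)
-419 + √(23478 + b) = -419 + √(23478 - 416) = -419 + √23062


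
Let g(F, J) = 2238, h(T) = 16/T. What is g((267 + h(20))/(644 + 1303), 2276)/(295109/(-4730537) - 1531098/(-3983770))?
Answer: 1506283612803165/216688191382 ≈ 6951.4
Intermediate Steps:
g((267 + h(20))/(644 + 1303), 2276)/(295109/(-4730537) - 1531098/(-3983770)) = 2238/(295109/(-4730537) - 1531098/(-3983770)) = 2238/(295109*(-1/4730537) - 1531098*(-1/3983770)) = 2238/(-295109/4730537 + 765549/1991885) = 2238/(433376382764/1346097956035) = 2238*(1346097956035/433376382764) = 1506283612803165/216688191382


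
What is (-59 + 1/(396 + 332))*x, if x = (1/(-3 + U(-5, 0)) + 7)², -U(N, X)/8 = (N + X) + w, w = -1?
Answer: -178704794/61425 ≈ -2909.3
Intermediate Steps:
U(N, X) = 8 - 8*N - 8*X (U(N, X) = -8*((N + X) - 1) = -8*(-1 + N + X) = 8 - 8*N - 8*X)
x = 99856/2025 (x = (1/(-3 + (8 - 8*(-5) - 8*0)) + 7)² = (1/(-3 + (8 + 40 + 0)) + 7)² = (1/(-3 + 48) + 7)² = (1/45 + 7)² = (316/45)² = 99856/2025 ≈ 49.312)
(-59 + 1/(396 + 332))*x = (-59 + 1/(396 + 332))*(99856/2025) = (-59 + 1/728)*(99856/2025) = -42951/728*99856/2025 = -178704794/61425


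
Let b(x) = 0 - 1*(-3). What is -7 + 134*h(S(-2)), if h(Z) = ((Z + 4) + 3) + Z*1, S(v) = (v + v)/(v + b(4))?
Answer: -141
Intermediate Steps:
b(x) = 3 (b(x) = 0 + 3 = 3)
S(v) = 2*v/(3 + v) (S(v) = (v + v)/(v + 3) = (2*v)/(3 + v) = 2*v/(3 + v))
h(Z) = 7 + 2*Z (h(Z) = ((4 + Z) + 3) + Z = (7 + Z) + Z = 7 + 2*Z)
-7 + 134*h(S(-2)) = -7 + 134*(7 + 2*(2*(-2)/(3 - 2))) = -7 + 134*(7 + 2*(2*(-2)/1)) = -7 + 134*(7 + 2*(2*(-2)*1)) = -7 + 134*(7 + 2*(-4)) = -7 + 134*(7 - 8) = -7 + 134*(-1) = -7 - 134 = -141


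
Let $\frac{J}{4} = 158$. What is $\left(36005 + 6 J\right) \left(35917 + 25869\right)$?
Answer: $2458897442$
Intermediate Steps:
$J = 632$ ($J = 4 \cdot 158 = 632$)
$\left(36005 + 6 J\right) \left(35917 + 25869\right) = \left(36005 + 6 \cdot 632\right) \left(35917 + 25869\right) = \left(36005 + 3792\right) 61786 = 39797 \cdot 61786 = 2458897442$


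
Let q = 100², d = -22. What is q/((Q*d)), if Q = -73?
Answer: 5000/803 ≈ 6.2266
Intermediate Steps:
q = 10000
q/((Q*d)) = 10000/((-73*(-22))) = 10000/1606 = 10000*(1/1606) = 5000/803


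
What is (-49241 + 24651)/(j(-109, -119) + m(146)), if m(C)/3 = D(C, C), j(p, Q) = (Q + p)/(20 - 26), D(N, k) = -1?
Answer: -4918/7 ≈ -702.57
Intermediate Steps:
j(p, Q) = -Q/6 - p/6 (j(p, Q) = (Q + p)/(-6) = (Q + p)*(-1/6) = -Q/6 - p/6)
m(C) = -3 (m(C) = 3*(-1) = -3)
(-49241 + 24651)/(j(-109, -119) + m(146)) = (-49241 + 24651)/((-1/6*(-119) - 1/6*(-109)) - 3) = -24590/((119/6 + 109/6) - 3) = -24590/(38 - 3) = -24590/35 = -24590*1/35 = -4918/7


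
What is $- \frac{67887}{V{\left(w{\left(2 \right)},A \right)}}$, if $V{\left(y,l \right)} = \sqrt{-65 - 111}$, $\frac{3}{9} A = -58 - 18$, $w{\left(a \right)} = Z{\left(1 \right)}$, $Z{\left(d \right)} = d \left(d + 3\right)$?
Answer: $\frac{67887 i \sqrt{11}}{44} \approx 5117.2 i$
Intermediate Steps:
$Z{\left(d \right)} = d \left(3 + d\right)$
$w{\left(a \right)} = 4$ ($w{\left(a \right)} = 1 \left(3 + 1\right) = 1 \cdot 4 = 4$)
$A = -228$ ($A = 3 \left(-58 - 18\right) = 3 \left(-76\right) = -228$)
$V{\left(y,l \right)} = 4 i \sqrt{11}$ ($V{\left(y,l \right)} = \sqrt{-65 - 111} = \sqrt{-176} = 4 i \sqrt{11}$)
$- \frac{67887}{V{\left(w{\left(2 \right)},A \right)}} = - \frac{67887}{4 i \sqrt{11}} = - 67887 \left(- \frac{i \sqrt{11}}{44}\right) = \frac{67887 i \sqrt{11}}{44}$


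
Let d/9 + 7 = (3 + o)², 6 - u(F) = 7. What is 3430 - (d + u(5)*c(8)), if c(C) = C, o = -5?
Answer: 3465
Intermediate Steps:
u(F) = -1 (u(F) = 6 - 1*7 = 6 - 7 = -1)
d = -27 (d = -63 + 9*(3 - 5)² = -63 + 9*(-2)² = -63 + 9*4 = -63 + 36 = -27)
3430 - (d + u(5)*c(8)) = 3430 - (-27 - 1*8) = 3430 - (-27 - 8) = 3430 - 1*(-35) = 3430 + 35 = 3465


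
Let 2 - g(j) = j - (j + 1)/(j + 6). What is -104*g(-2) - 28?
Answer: -418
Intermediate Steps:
g(j) = 2 - j + (1 + j)/(6 + j) (g(j) = 2 - (j - (j + 1)/(j + 6)) = 2 - (j - (1 + j)/(6 + j)) = 2 + (-j + (1 + j)/(6 + j)) = 2 - j + (1 + j)/(6 + j))
-104*g(-2) - 28 = -104*(13 - 1*(-2)² - 3*(-2))/(6 - 2) - 28 = -104*(13 - 1*4 + 6)/4 - 28 = -26*(13 - 4 + 6) - 28 = -26*15 - 28 = -104*15/4 - 28 = -390 - 28 = -418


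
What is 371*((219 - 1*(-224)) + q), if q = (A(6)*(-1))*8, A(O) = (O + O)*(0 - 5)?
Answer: 342433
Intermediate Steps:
A(O) = -10*O (A(O) = (2*O)*(-5) = -10*O)
q = 480 (q = (-10*6*(-1))*8 = -60*(-1)*8 = 60*8 = 480)
371*((219 - 1*(-224)) + q) = 371*((219 - 1*(-224)) + 480) = 371*((219 + 224) + 480) = 371*(443 + 480) = 371*923 = 342433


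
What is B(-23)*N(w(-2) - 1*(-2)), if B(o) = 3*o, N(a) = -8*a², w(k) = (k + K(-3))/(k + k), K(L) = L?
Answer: 11661/2 ≈ 5830.5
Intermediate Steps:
w(k) = (-3 + k)/(2*k) (w(k) = (k - 3)/(k + k) = (-3 + k)/((2*k)) = (-3 + k)*(1/(2*k)) = (-3 + k)/(2*k))
B(-23)*N(w(-2) - 1*(-2)) = (3*(-23))*(-8*((½)*(-3 - 2)/(-2) - 1*(-2))²) = -(-552)*((½)*(-½)*(-5) + 2)² = -(-552)*(5/4 + 2)² = -(-552)*(13/4)² = -(-552)*169/16 = -69*(-169/2) = 11661/2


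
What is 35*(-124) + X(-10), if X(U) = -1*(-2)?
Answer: -4338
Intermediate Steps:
X(U) = 2
35*(-124) + X(-10) = 35*(-124) + 2 = -4340 + 2 = -4338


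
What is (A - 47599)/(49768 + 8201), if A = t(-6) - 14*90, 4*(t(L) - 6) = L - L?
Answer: -48853/57969 ≈ -0.84274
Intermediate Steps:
t(L) = 6 (t(L) = 6 + (L - L)/4 = 6 + (1/4)*0 = 6 + 0 = 6)
A = -1254 (A = 6 - 14*90 = 6 - 1260 = -1254)
(A - 47599)/(49768 + 8201) = (-1254 - 47599)/(49768 + 8201) = -48853/57969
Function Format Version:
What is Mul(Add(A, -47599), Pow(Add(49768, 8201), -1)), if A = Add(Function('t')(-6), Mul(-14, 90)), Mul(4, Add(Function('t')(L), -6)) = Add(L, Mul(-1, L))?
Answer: Rational(-48853, 57969) ≈ -0.84274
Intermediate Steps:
Function('t')(L) = 6 (Function('t')(L) = Add(6, Mul(Rational(1, 4), Add(L, Mul(-1, L)))) = Add(6, Mul(Rational(1, 4), 0)) = Add(6, 0) = 6)
A = -1254 (A = Add(6, Mul(-14, 90)) = Add(6, -1260) = -1254)
Mul(Add(A, -47599), Pow(Add(49768, 8201), -1)) = Mul(Add(-1254, -47599), Pow(Add(49768, 8201), -1)) = Mul(-48853, Pow(57969, -1)) = Mul(-48853, Rational(1, 57969)) = Rational(-48853, 57969)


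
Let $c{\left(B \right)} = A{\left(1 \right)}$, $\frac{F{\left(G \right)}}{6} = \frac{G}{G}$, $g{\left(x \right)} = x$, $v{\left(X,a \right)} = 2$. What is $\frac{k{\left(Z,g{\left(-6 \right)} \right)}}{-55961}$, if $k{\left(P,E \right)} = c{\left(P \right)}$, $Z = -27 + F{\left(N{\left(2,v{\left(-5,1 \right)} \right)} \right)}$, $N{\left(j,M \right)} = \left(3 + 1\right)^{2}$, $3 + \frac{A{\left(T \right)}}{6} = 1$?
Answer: $\frac{12}{55961} \approx 0.00021444$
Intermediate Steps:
$A{\left(T \right)} = -12$ ($A{\left(T \right)} = -18 + 6 \cdot 1 = -18 + 6 = -12$)
$N{\left(j,M \right)} = 16$ ($N{\left(j,M \right)} = 4^{2} = 16$)
$F{\left(G \right)} = 6$ ($F{\left(G \right)} = 6 \frac{G}{G} = 6 \cdot 1 = 6$)
$c{\left(B \right)} = -12$
$Z = -21$ ($Z = -27 + 6 = -21$)
$k{\left(P,E \right)} = -12$
$\frac{k{\left(Z,g{\left(-6 \right)} \right)}}{-55961} = - \frac{12}{-55961} = \left(-12\right) \left(- \frac{1}{55961}\right) = \frac{12}{55961}$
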